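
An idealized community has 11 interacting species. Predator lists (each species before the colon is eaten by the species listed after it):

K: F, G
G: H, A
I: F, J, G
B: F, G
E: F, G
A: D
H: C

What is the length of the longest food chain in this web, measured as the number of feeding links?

One longest chain: K → G → H → C.
It has 4 species and 3 links.

3 links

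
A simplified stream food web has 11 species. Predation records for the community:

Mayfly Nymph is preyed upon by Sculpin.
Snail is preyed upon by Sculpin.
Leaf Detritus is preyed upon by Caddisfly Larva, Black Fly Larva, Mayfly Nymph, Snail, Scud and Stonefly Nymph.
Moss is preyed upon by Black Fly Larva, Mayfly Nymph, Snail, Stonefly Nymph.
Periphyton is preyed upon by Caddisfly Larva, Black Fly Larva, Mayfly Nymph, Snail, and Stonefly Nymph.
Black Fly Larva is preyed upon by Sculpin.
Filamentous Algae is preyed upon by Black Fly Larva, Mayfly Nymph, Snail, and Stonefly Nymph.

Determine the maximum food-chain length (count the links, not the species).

2 links

One longest chain: Filamentous Algae → Snail → Sculpin.
It has 3 species and 2 links.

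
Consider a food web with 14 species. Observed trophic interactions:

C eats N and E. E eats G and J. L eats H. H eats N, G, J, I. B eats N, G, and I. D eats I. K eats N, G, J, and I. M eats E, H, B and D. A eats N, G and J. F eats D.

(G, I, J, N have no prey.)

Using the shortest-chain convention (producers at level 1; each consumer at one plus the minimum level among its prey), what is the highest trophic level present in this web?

Producers (level 1): G, I, J, N.
Following each consumer down to its lowest-level prey: I → D → F (levels 1 through 3).
All prey of F (D 2) are at level 2 or above, so F is at level 1 + 2 = 3.
Every consumer has at least one prey at level 2 or below, so none exceeds level 3.

3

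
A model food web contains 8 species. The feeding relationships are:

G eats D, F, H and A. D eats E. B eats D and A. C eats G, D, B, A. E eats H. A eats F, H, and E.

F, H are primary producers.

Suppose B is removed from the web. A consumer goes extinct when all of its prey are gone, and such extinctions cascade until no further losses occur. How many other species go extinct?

Remove B.
Every predator of it retains at least one other prey: C still has D, A, G.
No consumer loses all prey, so no secondary extinctions occur.

0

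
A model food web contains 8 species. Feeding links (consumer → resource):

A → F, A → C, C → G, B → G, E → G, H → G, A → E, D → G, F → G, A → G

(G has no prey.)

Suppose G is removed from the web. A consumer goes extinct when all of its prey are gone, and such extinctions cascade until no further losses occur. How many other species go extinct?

Remove G.
Round 1: C (all prey gone), B (all prey gone), F (all prey gone), H (all prey gone), E (all prey gone), D (all prey gone) → extinct.
Round 2: A (all prey gone) → extinct.
No further losses. Total secondary extinctions: 7.

7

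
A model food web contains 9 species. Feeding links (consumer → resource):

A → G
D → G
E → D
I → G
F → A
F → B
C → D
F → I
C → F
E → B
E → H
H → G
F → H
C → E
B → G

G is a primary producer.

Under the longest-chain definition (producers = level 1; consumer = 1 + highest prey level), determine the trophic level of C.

G is a producer → level 1.
B eats G → level 2.
E eats B (level 2); other prey at levels: D 2, H 2 → level 3.
C eats E (level 3); other prey at levels: D 2, F 3 → level 4.

Trophic level 4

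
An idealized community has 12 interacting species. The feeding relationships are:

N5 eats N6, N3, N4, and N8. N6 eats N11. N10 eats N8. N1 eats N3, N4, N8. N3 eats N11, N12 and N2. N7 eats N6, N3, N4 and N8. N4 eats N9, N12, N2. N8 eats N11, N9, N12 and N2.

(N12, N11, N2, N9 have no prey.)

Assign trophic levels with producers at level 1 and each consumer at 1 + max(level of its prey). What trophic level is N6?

Trophic level 2

N11 is a producer → level 1.
N6 eats N11 → level 2.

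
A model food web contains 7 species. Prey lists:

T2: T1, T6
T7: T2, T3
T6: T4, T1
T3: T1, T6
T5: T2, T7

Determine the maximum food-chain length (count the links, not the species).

One longest chain: T4 → T6 → T2 → T7 → T5.
It has 5 species and 4 links.

4 links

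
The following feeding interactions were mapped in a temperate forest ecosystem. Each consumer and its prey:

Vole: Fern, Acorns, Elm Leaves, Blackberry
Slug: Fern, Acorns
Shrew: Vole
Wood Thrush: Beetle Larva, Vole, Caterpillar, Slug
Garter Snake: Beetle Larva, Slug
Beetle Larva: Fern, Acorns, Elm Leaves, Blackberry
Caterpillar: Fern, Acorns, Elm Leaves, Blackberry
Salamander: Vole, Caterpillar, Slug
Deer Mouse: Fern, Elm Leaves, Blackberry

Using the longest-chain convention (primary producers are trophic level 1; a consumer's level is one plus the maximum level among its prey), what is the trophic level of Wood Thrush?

Trophic level 3

Fern is a producer → level 1.
Slug eats Fern (level 1); other prey at levels: Acorns 1 → level 2.
Wood Thrush eats Slug (level 2); other prey at levels: Beetle Larva 2, Vole 2, Caterpillar 2 → level 3.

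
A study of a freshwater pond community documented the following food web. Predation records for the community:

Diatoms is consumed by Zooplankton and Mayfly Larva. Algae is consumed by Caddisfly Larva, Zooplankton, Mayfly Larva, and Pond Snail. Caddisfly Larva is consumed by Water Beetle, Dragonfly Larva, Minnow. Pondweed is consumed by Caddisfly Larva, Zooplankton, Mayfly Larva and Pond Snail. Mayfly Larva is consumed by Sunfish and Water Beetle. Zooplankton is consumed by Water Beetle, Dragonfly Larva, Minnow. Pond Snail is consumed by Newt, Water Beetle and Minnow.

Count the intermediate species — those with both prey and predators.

4

Intermediate species (has both prey and predators): Caddisfly Larva, Pond Snail, Zooplankton, Mayfly Larva.
Count: 4.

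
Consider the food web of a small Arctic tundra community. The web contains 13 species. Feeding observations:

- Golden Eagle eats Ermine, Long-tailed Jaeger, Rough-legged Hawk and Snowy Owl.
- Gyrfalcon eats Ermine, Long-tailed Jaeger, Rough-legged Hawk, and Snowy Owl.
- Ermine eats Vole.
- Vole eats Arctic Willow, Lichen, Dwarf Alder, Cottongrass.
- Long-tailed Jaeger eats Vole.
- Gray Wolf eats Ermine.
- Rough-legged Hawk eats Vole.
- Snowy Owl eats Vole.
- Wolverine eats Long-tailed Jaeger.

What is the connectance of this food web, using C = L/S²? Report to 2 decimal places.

The web has S = 13 species and L = 18 feeding links.
C = L / S² = 18 / 169 = 0.1065 ≈ 0.11.

C = 0.11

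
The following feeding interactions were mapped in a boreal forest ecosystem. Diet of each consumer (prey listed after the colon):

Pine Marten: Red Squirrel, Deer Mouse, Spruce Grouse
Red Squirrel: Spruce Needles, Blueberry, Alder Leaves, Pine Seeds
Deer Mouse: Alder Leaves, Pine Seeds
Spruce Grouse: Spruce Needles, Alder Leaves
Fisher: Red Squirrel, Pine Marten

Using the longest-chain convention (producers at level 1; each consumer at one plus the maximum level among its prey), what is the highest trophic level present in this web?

Producers (level 1): Spruce Needles, Blueberry, Alder Leaves, Pine Seeds.
Spruce Needles → Red Squirrel → Pine Marten → Fisher gives Fisher level 4.
No species has a prey at level 4, so no species reaches level 5.

4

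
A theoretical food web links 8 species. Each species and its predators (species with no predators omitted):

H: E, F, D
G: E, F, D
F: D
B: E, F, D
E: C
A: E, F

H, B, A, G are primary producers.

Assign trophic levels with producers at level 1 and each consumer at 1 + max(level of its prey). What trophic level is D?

H is a producer → level 1.
F eats H (level 1); other prey at levels: B 1, A 1, G 1 → level 2.
D eats F (level 2); other prey at levels: H 1, B 1, G 1 → level 3.

Trophic level 3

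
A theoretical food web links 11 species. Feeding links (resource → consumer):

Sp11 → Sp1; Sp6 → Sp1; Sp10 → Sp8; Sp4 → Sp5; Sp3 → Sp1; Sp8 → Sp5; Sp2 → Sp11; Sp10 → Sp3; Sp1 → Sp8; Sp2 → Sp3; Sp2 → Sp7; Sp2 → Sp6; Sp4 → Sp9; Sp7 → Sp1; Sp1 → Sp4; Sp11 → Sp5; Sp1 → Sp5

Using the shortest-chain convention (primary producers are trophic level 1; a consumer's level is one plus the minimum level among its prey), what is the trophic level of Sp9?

Sp10 is a producer → level 1.
Sp3 eats Sp10 → level 2.
Sp1 eats Sp3 → level 3.
Sp4 eats Sp1 → level 4.
Sp9 eats Sp4 → level 5.
No prey of Sp9 is below level 4, so 5 is the minimum.

Trophic level 5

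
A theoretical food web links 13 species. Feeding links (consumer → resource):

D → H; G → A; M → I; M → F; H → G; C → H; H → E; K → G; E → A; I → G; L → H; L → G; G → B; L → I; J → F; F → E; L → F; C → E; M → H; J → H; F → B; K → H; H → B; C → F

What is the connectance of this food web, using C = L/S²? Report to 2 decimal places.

C = 0.14

The web has S = 13 species and L = 24 feeding links.
C = L / S² = 24 / 169 = 0.1420 ≈ 0.14.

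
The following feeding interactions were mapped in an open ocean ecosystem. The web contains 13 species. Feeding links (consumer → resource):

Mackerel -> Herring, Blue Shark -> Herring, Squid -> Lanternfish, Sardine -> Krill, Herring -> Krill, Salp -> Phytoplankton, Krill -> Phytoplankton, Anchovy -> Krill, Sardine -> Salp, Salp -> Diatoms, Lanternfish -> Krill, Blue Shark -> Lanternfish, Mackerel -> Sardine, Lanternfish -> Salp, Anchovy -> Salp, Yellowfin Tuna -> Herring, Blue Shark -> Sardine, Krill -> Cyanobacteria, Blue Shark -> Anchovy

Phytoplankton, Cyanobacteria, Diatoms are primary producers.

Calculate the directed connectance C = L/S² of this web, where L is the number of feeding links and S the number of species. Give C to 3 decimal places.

The web has S = 13 species and L = 19 feeding links.
C = L / S² = 19 / 169 = 0.1124 ≈ 0.112.

C = 0.112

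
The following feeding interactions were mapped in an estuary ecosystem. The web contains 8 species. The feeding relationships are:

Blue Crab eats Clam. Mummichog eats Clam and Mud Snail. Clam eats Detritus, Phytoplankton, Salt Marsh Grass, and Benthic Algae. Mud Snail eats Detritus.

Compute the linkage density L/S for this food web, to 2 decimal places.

L/S = 1.00

There are L = 8 links among S = 8 species.
L/S = 8/8 = 1.0000 ≈ 1.00.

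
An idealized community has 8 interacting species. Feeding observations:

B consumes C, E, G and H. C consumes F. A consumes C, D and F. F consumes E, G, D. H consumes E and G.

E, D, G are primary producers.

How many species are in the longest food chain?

4 species

One longest chain: E → F → C → B.
It has 4 species and 3 links.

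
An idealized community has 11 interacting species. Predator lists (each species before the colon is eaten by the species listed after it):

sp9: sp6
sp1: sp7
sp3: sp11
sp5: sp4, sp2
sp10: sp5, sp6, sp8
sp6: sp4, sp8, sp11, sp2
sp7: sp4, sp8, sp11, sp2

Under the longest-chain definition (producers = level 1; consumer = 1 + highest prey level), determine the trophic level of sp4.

sp10 is a producer → level 1.
sp5 eats sp10 → level 2.
sp4 eats sp5 (level 2); other prey at levels: sp7 2, sp6 2 → level 3.

Trophic level 3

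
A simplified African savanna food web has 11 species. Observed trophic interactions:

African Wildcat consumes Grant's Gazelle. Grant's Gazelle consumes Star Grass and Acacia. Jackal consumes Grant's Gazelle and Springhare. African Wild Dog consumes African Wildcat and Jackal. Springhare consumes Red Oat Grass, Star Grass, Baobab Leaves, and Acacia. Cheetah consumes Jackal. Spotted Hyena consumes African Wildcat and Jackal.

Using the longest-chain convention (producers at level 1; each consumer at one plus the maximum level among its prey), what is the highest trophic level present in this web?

Producers (level 1): Star Grass, Acacia, Baobab Leaves, Red Oat Grass.
Star Grass → Grant's Gazelle → African Wildcat → Spotted Hyena gives Spotted Hyena level 4.
No species has a prey at level 4, so no species reaches level 5.

4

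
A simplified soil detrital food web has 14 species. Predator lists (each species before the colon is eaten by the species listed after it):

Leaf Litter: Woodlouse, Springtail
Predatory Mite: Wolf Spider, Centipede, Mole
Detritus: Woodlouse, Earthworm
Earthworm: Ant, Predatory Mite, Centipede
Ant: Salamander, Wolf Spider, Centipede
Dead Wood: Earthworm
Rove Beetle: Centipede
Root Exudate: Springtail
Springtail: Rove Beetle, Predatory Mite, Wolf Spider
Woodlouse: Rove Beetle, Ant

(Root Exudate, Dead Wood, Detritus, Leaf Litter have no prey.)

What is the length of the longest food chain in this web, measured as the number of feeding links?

3 links

One longest chain: Detritus → Woodlouse → Ant → Salamander.
It has 4 species and 3 links.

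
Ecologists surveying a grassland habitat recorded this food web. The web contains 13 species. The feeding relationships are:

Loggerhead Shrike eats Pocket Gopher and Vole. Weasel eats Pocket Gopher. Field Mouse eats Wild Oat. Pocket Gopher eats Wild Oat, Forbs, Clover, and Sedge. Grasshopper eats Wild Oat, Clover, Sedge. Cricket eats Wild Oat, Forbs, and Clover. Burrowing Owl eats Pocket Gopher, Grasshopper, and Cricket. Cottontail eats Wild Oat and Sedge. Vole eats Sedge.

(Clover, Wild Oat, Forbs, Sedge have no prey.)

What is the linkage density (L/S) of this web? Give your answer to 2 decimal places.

L/S = 1.54

There are L = 20 links among S = 13 species.
L/S = 20/13 = 1.5385 ≈ 1.54.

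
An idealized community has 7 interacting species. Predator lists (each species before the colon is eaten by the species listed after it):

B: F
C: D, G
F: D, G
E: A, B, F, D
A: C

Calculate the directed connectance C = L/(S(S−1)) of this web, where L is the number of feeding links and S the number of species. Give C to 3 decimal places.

C = 0.238

The web has S = 7 species and L = 10 feeding links.
C = L / (S(S−1)) = 10 / 42 = 0.2381 ≈ 0.238.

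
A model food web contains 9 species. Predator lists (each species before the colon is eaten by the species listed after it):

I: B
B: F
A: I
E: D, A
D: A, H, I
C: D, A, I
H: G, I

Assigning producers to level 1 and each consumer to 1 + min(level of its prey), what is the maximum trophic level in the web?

Producers (level 1): C, E.
Following each consumer down to its lowest-level prey: C → D → H → G (levels 1 through 4).
All prey of G (H 3) are at level 3 or above, so G is at level 1 + 3 = 4.
Every consumer has at least one prey at level 3 or below, so none exceeds level 4.

4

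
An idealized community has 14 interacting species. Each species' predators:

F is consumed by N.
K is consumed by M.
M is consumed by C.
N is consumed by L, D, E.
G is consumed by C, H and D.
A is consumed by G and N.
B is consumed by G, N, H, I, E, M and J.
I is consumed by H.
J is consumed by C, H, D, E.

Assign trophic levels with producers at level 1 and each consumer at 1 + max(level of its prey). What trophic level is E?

Trophic level 3

B is a producer → level 1.
J eats B → level 2.
E eats J (level 2); other prey at levels: B 1, N 2 → level 3.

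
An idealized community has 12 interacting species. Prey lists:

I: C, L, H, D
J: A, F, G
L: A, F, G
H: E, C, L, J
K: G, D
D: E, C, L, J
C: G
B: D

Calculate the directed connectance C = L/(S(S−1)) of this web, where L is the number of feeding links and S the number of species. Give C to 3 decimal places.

C = 0.167

The web has S = 12 species and L = 22 feeding links.
C = L / (S(S−1)) = 22 / 132 = 0.1667 ≈ 0.167.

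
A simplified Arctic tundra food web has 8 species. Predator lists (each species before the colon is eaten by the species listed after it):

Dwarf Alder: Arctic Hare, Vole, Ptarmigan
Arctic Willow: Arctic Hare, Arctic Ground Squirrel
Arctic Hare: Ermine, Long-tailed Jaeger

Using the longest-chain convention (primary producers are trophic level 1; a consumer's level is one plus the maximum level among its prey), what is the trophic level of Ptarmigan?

Trophic level 2

Dwarf Alder is a producer → level 1.
Ptarmigan eats Dwarf Alder → level 2.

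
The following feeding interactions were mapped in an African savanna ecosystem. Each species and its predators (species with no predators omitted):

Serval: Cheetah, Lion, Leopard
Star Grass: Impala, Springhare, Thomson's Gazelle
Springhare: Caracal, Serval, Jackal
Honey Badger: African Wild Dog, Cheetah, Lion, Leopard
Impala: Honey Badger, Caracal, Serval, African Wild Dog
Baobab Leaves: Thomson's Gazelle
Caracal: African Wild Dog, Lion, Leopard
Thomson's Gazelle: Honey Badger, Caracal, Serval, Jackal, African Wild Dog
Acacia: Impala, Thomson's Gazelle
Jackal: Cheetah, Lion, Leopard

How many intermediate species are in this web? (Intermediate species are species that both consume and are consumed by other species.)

Intermediate species (has both prey and predators): Impala, Springhare, Thomson's Gazelle, Honey Badger, Caracal, Serval, Jackal.
Count: 7.

7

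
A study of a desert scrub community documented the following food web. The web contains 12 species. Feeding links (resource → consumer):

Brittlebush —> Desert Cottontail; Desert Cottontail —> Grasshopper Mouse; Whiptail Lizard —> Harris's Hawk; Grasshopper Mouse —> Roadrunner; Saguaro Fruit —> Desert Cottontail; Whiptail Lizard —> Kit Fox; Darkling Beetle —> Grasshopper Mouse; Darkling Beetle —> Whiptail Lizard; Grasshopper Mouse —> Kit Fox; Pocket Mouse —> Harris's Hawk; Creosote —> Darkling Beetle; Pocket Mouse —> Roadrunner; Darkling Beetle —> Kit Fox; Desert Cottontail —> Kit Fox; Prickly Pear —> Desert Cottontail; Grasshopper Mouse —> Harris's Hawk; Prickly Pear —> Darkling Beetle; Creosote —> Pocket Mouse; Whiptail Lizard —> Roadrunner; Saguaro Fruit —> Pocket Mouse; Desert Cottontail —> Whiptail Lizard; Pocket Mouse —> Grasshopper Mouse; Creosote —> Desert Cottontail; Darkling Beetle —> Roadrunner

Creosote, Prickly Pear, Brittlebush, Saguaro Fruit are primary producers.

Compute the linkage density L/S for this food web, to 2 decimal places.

There are L = 24 links among S = 12 species.
L/S = 24/12 = 2.0000 ≈ 2.00.

L/S = 2.00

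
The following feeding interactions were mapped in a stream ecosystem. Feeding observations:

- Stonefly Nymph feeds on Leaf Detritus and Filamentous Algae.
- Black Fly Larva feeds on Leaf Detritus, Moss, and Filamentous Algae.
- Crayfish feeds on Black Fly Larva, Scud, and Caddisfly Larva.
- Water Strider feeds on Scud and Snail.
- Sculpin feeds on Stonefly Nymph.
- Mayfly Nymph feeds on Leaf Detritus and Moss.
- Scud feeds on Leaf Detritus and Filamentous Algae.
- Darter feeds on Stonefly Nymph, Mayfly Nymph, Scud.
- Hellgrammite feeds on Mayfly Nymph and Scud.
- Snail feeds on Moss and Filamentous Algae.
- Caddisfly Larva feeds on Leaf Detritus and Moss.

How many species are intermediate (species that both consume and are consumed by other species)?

6

Intermediate species (has both prey and predators): Stonefly Nymph, Mayfly Nymph, Snail, Caddisfly Larva, Scud, Black Fly Larva.
Count: 6.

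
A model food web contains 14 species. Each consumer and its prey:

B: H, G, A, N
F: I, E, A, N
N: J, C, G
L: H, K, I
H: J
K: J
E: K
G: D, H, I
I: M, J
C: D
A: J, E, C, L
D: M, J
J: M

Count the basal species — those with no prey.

1

Basal species (no prey listed): M.
Count: 1.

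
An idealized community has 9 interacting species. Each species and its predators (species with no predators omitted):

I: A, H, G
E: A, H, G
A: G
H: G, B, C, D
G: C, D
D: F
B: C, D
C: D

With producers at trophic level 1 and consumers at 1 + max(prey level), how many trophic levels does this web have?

Producers (level 1): I, E.
I → A → G → C → D → F gives F level 6.
No species has a prey at level 6, so no species reaches level 7.

6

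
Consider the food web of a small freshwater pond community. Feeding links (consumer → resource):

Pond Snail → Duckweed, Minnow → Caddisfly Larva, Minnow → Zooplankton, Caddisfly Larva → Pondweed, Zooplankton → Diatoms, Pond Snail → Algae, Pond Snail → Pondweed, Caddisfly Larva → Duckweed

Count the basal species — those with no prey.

4

Basal species (no prey listed): Duckweed, Algae, Pondweed, Diatoms.
Count: 4.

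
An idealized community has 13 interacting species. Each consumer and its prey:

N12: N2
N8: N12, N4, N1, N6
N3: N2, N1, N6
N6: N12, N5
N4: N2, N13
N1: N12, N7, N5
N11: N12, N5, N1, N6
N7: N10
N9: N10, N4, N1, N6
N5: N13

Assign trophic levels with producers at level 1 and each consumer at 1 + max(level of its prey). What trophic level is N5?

Trophic level 2

N13 is a producer → level 1.
N5 eats N13 → level 2.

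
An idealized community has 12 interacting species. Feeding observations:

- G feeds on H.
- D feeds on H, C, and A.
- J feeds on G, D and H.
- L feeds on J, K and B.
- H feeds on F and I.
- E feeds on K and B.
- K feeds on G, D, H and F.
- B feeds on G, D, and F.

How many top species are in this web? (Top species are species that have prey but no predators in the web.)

Top species (has prey, but nothing eats it): E, L.
Count: 2.

2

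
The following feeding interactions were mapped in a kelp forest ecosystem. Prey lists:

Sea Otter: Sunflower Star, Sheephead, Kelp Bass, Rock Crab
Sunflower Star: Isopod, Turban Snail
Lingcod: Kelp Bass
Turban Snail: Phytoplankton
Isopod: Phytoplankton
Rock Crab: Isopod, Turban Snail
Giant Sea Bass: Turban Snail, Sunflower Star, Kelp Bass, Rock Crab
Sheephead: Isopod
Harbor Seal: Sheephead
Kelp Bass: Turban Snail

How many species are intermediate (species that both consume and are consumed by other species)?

Intermediate species (has both prey and predators): Isopod, Turban Snail, Sunflower Star, Sheephead, Kelp Bass, Rock Crab.
Count: 6.

6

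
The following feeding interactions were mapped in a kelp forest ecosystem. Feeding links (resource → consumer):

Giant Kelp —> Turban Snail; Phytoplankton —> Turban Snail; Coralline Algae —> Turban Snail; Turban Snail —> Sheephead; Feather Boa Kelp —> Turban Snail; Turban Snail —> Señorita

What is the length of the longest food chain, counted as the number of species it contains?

3 species

One longest chain: Phytoplankton → Turban Snail → Señorita.
It has 3 species and 2 links.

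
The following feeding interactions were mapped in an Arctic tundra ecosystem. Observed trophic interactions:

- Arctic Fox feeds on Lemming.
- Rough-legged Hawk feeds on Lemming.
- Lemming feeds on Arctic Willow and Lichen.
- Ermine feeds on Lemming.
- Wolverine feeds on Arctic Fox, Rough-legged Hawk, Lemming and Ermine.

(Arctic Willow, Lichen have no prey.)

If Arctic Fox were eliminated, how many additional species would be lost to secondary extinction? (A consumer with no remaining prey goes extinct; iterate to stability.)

Remove Arctic Fox.
Every predator of it retains at least one other prey: Wolverine still has Lemming, Rough-legged Hawk, Ermine.
No consumer loses all prey, so no secondary extinctions occur.

0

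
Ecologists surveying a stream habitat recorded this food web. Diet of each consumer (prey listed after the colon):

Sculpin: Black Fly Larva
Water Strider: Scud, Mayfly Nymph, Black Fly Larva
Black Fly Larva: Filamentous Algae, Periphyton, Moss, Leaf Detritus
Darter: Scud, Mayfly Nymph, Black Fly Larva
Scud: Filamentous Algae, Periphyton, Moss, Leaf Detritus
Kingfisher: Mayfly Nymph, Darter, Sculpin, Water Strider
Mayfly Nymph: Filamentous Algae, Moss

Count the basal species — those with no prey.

Basal species (no prey listed): Filamentous Algae, Periphyton, Moss, Leaf Detritus.
Count: 4.

4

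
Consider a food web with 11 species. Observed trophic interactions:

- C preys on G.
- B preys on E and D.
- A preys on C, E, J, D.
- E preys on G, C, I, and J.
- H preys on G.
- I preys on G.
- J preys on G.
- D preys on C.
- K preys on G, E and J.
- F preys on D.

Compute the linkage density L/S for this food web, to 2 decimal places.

There are L = 19 links among S = 11 species.
L/S = 19/11 = 1.7273 ≈ 1.73.

L/S = 1.73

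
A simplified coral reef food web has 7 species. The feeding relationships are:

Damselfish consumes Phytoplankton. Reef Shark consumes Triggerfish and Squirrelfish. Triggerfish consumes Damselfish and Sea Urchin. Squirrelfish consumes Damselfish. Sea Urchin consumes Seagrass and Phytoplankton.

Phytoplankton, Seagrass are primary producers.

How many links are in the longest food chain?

3 links

One longest chain: Phytoplankton → Damselfish → Squirrelfish → Reef Shark.
It has 4 species and 3 links.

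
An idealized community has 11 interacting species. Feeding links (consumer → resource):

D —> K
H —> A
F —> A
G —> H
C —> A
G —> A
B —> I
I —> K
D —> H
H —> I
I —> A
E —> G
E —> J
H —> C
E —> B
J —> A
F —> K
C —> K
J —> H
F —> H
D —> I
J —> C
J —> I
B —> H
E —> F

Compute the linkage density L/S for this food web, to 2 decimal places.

L/S = 2.27

There are L = 25 links among S = 11 species.
L/S = 25/11 = 2.2727 ≈ 2.27.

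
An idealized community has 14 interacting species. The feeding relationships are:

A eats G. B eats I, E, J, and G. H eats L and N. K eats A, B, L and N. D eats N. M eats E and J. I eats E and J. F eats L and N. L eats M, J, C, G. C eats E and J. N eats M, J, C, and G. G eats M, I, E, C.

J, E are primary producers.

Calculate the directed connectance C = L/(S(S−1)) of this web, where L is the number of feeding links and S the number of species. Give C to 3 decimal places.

The web has S = 14 species and L = 32 feeding links.
C = L / (S(S−1)) = 32 / 182 = 0.1758 ≈ 0.176.

C = 0.176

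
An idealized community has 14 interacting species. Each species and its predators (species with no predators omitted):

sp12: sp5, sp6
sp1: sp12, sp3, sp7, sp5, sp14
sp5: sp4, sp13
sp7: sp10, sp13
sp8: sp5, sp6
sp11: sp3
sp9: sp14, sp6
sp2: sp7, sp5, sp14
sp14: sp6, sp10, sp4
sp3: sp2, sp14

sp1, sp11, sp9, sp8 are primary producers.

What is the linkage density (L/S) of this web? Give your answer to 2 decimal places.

There are L = 24 links among S = 14 species.
L/S = 24/14 = 1.7143 ≈ 1.71.

L/S = 1.71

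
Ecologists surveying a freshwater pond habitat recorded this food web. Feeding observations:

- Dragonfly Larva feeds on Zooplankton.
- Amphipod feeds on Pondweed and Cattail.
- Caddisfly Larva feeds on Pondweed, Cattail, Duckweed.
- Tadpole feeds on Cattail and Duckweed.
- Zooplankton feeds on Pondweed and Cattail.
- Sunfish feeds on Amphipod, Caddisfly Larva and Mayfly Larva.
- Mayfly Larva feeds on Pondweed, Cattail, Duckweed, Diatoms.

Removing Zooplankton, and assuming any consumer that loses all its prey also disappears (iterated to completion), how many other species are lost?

Remove Zooplankton.
Round 1: Dragonfly Larva (all prey gone) → extinct.
No further losses. Total secondary extinctions: 1.

1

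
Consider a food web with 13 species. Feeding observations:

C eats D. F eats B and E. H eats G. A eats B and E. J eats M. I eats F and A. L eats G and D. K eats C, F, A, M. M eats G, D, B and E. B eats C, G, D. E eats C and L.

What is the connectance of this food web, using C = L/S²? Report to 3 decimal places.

The web has S = 13 species and L = 24 feeding links.
C = L / S² = 24 / 169 = 0.1420 ≈ 0.142.

C = 0.142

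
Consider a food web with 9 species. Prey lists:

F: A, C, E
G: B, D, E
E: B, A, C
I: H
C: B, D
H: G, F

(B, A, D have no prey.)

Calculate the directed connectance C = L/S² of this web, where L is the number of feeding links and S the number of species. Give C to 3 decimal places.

C = 0.173

The web has S = 9 species and L = 14 feeding links.
C = L / S² = 14 / 81 = 0.1728 ≈ 0.173.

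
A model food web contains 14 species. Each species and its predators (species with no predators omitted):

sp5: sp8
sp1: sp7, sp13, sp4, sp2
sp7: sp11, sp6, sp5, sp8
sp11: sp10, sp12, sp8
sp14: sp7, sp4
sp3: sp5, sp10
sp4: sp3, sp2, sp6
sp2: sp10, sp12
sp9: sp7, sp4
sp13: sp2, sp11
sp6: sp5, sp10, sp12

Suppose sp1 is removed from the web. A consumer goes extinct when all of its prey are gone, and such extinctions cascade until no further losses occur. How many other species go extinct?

1

Remove sp1.
Round 1: sp13 (all prey gone) → extinct.
No further losses. Total secondary extinctions: 1.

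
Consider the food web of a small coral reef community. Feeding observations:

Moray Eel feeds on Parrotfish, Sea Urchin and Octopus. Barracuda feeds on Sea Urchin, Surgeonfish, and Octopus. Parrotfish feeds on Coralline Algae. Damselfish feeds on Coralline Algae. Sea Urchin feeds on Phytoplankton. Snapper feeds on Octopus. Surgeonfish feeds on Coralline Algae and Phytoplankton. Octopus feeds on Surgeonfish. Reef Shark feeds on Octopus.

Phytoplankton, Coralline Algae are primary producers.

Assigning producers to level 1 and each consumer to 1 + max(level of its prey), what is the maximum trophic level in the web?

4

Producers (level 1): Phytoplankton, Coralline Algae.
Phytoplankton → Surgeonfish → Octopus → Reef Shark gives Reef Shark level 4.
No species has a prey at level 4, so no species reaches level 5.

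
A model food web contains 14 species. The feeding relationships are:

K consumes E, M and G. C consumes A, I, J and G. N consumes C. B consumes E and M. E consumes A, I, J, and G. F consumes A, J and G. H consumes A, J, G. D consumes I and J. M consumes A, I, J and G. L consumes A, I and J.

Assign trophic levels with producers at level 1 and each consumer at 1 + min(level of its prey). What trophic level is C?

G is a producer → level 1.
C eats G → level 2.

Trophic level 2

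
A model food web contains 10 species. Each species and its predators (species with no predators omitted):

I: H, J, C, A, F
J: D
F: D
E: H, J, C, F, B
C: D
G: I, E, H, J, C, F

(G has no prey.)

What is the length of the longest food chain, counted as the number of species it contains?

4 species

One longest chain: G → I → J → D.
It has 4 species and 3 links.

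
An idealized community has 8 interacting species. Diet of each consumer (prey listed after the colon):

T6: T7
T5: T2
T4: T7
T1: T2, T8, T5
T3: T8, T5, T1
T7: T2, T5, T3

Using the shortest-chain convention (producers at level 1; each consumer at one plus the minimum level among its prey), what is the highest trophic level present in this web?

Producers (level 1): T2, T8.
Following each consumer down to its lowest-level prey: T2 → T7 → T4 (levels 1 through 3).
All prey of T4 (T7 2) are at level 2 or above, so T4 is at level 1 + 2 = 3.
Every consumer has at least one prey at level 2 or below, so none exceeds level 3.

3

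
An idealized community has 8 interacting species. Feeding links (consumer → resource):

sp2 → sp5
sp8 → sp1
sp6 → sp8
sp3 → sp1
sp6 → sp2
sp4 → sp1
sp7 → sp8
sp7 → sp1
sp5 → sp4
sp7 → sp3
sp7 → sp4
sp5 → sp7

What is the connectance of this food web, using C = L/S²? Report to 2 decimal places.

The web has S = 8 species and L = 12 feeding links.
C = L / S² = 12 / 64 = 0.1875 ≈ 0.19.

C = 0.19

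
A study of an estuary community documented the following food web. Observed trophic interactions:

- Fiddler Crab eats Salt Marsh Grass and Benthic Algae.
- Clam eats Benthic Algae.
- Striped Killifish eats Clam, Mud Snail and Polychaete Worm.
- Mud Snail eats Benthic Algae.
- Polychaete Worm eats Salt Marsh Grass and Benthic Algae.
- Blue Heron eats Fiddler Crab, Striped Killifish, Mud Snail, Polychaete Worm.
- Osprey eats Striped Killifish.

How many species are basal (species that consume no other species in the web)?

2

Basal species (no prey listed): Benthic Algae, Salt Marsh Grass.
Count: 2.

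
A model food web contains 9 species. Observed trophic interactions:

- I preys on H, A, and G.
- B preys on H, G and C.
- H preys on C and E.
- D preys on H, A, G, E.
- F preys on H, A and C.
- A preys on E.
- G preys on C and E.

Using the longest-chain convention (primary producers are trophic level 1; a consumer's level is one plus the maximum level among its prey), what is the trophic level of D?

Trophic level 3

E is a producer → level 1.
A eats E → level 2.
D eats A (level 2); other prey at levels: E 1, H 2, G 2 → level 3.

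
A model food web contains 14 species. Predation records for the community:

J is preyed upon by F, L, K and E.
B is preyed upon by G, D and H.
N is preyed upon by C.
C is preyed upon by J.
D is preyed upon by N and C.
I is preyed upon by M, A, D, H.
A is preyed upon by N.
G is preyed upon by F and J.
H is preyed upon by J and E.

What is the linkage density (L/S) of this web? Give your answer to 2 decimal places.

L/S = 1.43

There are L = 20 links among S = 14 species.
L/S = 20/14 = 1.4286 ≈ 1.43.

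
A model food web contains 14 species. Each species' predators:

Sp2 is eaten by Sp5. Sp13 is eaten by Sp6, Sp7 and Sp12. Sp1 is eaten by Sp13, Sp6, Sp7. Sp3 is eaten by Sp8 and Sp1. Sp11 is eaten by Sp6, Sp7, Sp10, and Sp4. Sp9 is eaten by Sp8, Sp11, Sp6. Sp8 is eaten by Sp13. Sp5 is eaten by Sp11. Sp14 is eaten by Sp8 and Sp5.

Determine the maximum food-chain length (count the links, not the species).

One longest chain: Sp2 → Sp5 → Sp11 → Sp10.
It has 4 species and 3 links.

3 links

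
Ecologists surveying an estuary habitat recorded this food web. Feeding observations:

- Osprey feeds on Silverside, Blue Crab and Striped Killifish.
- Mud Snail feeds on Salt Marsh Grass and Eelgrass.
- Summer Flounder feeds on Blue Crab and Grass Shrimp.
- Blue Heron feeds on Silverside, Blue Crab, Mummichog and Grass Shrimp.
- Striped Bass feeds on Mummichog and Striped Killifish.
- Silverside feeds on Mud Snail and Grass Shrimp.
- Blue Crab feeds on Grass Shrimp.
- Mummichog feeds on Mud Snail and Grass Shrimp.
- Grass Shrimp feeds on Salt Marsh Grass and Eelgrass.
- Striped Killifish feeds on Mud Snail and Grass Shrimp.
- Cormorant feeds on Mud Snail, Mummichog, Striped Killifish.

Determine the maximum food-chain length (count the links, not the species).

One longest chain: Eelgrass → Grass Shrimp → Blue Crab → Summer Flounder.
It has 4 species and 3 links.

3 links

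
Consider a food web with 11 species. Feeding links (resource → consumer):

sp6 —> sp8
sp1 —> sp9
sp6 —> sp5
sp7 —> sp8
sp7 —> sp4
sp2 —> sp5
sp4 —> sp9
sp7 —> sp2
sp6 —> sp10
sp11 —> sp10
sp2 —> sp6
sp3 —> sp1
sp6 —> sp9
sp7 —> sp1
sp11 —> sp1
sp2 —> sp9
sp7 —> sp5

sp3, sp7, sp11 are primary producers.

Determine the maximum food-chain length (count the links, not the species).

One longest chain: sp7 → sp2 → sp6 → sp5.
It has 4 species and 3 links.

3 links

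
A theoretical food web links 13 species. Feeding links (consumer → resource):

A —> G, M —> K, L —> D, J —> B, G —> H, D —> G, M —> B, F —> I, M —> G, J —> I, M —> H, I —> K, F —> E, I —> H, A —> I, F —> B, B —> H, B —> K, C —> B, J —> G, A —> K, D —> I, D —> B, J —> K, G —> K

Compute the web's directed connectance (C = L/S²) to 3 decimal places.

The web has S = 13 species and L = 25 feeding links.
C = L / S² = 25 / 169 = 0.1479 ≈ 0.148.

C = 0.148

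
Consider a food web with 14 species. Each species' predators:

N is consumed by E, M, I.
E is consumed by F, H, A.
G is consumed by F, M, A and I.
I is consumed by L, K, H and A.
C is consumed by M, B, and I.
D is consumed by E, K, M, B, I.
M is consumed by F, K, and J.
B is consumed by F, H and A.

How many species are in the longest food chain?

3 species

One longest chain: D → I → L.
It has 3 species and 2 links.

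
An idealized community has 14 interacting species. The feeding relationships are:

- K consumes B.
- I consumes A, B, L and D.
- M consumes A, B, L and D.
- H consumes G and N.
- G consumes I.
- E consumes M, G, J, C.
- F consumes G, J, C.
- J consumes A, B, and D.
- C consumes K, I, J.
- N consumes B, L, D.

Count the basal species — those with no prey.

4

Basal species (no prey listed): A, D, L, B.
Count: 4.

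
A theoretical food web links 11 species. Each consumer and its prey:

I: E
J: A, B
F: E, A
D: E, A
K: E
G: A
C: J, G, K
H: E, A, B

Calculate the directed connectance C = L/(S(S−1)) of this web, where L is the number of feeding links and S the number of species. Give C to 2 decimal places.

The web has S = 11 species and L = 15 feeding links.
C = L / (S(S−1)) = 15 / 110 = 0.1364 ≈ 0.14.

C = 0.14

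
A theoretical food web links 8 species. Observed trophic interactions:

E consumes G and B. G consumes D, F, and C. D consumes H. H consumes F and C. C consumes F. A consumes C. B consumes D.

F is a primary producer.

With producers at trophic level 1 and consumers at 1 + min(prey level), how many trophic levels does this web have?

4

Producers (level 1): F.
Following each consumer down to its lowest-level prey: F → H → D → B (levels 1 through 4).
All prey of B (D 3) are at level 3 or above, so B is at level 1 + 3 = 4.
Every consumer has at least one prey at level 3 or below, so none exceeds level 4.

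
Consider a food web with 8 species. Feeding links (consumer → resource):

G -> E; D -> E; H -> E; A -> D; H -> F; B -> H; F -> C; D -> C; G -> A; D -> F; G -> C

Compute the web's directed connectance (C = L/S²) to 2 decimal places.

The web has S = 8 species and L = 11 feeding links.
C = L / S² = 11 / 64 = 0.1719 ≈ 0.17.

C = 0.17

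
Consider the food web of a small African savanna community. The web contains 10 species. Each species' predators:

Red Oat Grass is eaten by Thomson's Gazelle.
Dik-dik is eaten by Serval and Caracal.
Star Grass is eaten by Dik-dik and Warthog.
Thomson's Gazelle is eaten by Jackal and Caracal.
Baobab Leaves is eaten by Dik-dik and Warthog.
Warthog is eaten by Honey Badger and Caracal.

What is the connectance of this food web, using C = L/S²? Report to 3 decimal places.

C = 0.110

The web has S = 10 species and L = 11 feeding links.
C = L / S² = 11 / 100 = 0.1100 ≈ 0.110.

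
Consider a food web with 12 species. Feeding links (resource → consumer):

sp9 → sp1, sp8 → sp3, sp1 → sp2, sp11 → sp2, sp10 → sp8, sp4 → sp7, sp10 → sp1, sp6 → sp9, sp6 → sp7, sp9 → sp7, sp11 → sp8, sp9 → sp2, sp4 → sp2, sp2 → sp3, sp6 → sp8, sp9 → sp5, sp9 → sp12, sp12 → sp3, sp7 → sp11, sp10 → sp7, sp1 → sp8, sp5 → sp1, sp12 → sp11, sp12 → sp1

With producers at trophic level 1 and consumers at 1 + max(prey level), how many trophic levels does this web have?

6

Producers (level 1): sp10, sp6, sp4.
sp6 → sp9 → sp7 → sp11 → sp8 → sp3 gives sp3 level 6.
No species has a prey at level 6, so no species reaches level 7.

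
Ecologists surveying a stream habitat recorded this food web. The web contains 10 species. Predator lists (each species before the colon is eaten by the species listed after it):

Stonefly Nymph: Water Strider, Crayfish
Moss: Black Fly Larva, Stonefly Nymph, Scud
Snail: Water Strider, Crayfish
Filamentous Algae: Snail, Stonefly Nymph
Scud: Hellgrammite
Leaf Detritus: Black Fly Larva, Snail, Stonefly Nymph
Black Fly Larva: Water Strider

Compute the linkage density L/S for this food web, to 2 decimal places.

L/S = 1.40

There are L = 14 links among S = 10 species.
L/S = 14/10 = 1.4000 ≈ 1.40.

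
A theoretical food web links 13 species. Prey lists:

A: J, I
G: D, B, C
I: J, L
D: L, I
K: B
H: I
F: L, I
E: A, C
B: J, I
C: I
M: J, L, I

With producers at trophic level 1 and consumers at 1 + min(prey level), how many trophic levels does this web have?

3

Producers (level 1): J, L.
Following each consumer down to its lowest-level prey: J → B → K (levels 1 through 3).
All prey of K (B 2) are at level 2 or above, so K is at level 1 + 2 = 3.
Every consumer has at least one prey at level 2 or below, so none exceeds level 3.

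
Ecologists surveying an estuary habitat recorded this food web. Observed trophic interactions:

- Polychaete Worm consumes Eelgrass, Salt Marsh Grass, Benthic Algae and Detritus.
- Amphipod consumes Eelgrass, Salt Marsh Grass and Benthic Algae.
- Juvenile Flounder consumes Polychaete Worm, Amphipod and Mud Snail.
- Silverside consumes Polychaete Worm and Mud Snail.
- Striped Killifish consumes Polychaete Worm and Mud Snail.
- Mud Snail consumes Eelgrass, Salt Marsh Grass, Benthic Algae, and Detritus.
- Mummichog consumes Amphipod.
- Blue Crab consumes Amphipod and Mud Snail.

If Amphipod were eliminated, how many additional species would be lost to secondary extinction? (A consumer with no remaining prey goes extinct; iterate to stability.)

Remove Amphipod.
Round 1: Mummichog (all prey gone) → extinct.
No further losses. Total secondary extinctions: 1.

1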